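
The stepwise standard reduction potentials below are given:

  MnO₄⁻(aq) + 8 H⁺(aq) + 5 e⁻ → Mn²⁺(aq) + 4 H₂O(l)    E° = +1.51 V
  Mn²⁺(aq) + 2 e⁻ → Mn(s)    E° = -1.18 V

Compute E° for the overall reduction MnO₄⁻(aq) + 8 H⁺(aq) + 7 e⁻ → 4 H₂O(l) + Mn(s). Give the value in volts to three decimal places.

+0.741 V

Standard free energies of sequential steps add: ΔG°₃ = ΔG°₁ + ΔG°₂, so n₃E°₃ = n₁E°₁ + n₂E°₂.
E°₃ = (5×+1.51 + 2×-1.18) / 7 = (+5.190) / 7 = +0.741 V.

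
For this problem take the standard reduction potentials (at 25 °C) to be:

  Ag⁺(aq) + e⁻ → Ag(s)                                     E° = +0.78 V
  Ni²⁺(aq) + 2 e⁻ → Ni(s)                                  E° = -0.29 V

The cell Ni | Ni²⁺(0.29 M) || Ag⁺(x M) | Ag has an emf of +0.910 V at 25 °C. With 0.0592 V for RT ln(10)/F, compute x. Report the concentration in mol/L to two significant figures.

Ag⁺/Ag is the cathode, Ni²⁺/Ni the anode: E°cell = +1.07 V, n = 2.
Overall reaction: 2 Ag⁺(aq) + Ni(s) → 2 Ag(s) + Ni²⁺(aq); Q = [Ni²⁺]^1/[Ag⁺]^2.
From E = E° − (0.0592/n) log Q: log Q = (E° − E)·n/0.0592 = (+1.07 − (+0.910))·2/0.0592 = 5.4054.
So 2·log[Ag⁺] = 1·log(0.29) − log Q = -0.5376 − (5.4054) = -5.9430; log[Ag⁺] = -5.9430 / 2 = -2.9715; [Ag⁺] = 10^(-2.9715) ≈ 0.0011 M.

0.0011 M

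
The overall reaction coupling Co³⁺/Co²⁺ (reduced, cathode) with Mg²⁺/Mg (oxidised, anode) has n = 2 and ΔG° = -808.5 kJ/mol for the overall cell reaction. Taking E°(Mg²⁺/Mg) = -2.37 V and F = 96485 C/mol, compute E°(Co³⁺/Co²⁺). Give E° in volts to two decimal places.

+1.82 V

E°cell = −ΔG°/(nF) = −(-808.5×10³)/((2)(96485)) = +4.190 V.
Since Co³⁺/Co²⁺ is the cathode and Mg²⁺/Mg the anode, E°cell = E°(Co³⁺/Co²⁺) − E°(Mg²⁺/Mg).
So E°(Co³⁺/Co²⁺) = E°cell + E°(Mg²⁺/Mg) = +4.190 + (-2.37) = +1.82 V.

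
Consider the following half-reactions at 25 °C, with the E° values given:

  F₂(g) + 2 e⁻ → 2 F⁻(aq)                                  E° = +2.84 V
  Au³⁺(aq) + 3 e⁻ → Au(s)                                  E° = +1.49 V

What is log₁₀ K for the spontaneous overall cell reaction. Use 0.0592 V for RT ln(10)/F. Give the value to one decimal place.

136.8

Cathode: F₂/F⁻; anode: Au³⁺/Au. E°cell = +1.35 V, n = 6.
log K = nE°cell / 0.0592 = (6)(+1.35) / 0.0592 = 136.8.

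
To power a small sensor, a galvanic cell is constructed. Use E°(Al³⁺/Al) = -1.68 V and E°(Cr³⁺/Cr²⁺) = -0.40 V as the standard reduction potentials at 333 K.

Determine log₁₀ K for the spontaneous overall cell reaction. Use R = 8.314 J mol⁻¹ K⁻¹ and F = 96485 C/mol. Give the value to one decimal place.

Cathode: Cr³⁺/Cr²⁺; anode: Al³⁺/Al. E°cell = (-0.40) − (-1.68) = +1.28 V, with n = 3.
ΔG° = −nFE° = −RT ln K, so ln K = nFE°/(RT) = (3)(96485)(+1.28) / ((8.314)(333)) = 133.825.
log₁₀ K = 133.825 / ln 10 = 58.1.

58.1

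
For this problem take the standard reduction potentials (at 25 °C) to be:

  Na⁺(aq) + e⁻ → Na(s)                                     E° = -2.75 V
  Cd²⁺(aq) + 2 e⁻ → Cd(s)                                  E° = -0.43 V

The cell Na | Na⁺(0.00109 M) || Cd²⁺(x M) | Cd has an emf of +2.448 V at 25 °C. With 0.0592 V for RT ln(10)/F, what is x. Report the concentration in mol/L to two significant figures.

0.025 M

Cd²⁺/Cd is the cathode, Na⁺/Na the anode: E°cell = +2.32 V, n = 2.
Overall reaction: Cd²⁺(aq) + 2 Na(s) → Cd(s) + 2 Na⁺(aq); Q = [Na⁺]^2/[Cd²⁺]^1.
From E = E° − (0.0592/n) log Q: log Q = (E° − E)·n/0.0592 = (+2.32 − (+2.448))·2/0.0592 = -4.3243.
So 1·log[Cd²⁺] = 2·log(0.00109) − log Q = -5.9251 − (-4.3243) = -1.6008; [Cd²⁺] = 10^(-1.6008) ≈ 0.025 M.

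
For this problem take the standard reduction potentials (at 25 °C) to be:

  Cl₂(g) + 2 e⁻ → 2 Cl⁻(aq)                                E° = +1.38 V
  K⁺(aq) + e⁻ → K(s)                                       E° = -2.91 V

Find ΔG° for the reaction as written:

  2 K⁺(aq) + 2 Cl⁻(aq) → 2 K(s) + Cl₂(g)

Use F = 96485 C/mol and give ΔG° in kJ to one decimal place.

As written, K⁺/K is reduced (cathode) and Cl₂/Cl⁻ is oxidised (anode), so E°cell = (-2.91) − (+1.38) = -4.29 V.
Balancing electrons gives n = 2.
ΔG° = −nFE° = −(2)(96485)(-4.29) = 827,841 J = +827.8 kJ.

+827.8 kJ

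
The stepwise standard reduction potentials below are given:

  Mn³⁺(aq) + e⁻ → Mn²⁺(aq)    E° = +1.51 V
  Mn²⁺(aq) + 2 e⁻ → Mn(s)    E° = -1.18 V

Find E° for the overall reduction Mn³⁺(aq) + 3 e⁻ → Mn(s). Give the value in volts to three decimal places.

-0.283 V

Standard free energies of sequential steps add: ΔG°₃ = ΔG°₁ + ΔG°₂, so n₃E°₃ = n₁E°₁ + n₂E°₂.
E°₃ = (1×+1.51 + 2×-1.18) / 3 = (-0.850) / 3 = -0.283 V.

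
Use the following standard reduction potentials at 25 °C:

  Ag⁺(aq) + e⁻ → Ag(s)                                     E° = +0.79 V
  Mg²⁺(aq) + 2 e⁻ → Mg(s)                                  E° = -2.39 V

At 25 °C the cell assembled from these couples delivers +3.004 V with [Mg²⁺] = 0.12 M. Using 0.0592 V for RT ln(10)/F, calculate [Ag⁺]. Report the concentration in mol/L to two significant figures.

0.00037 M

Ag⁺/Ag is the cathode, Mg²⁺/Mg the anode: E°cell = +3.18 V, n = 2.
Overall reaction: 2 Ag⁺(aq) + Mg(s) → 2 Ag(s) + Mg²⁺(aq); Q = [Mg²⁺]^1/[Ag⁺]^2.
From E = E° − (0.0592/n) log Q: log Q = (E° − E)·n/0.0592 = (+3.18 − (+3.004))·2/0.0592 = 5.9459.
So 2·log[Ag⁺] = 1·log(0.12) − log Q = -0.9208 − (5.9459) = -6.8667; log[Ag⁺] = -6.8667 / 2 = -3.4333; [Ag⁺] = 10^(-3.4333) ≈ 0.00037 M.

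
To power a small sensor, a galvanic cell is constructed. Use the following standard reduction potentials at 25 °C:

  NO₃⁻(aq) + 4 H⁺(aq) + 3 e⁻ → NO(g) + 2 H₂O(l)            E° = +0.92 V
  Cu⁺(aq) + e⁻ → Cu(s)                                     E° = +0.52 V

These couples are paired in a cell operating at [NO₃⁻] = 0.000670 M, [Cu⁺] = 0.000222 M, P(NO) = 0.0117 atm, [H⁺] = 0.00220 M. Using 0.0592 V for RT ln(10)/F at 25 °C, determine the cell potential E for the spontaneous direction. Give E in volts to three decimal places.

+0.382 V

NO₃⁻/NO is the cathode (higher E°), Cu⁺/Cu the anode: E°cell = +0.92 − (+0.52) = +0.40 V, n = 3.
Overall: NO₃⁻(aq) + 4 H⁺(aq) + 3 Cu(s) → NO(g) + 2 H₂O(l) + 3 Cu⁺(aq)
Q = P(NO)·[Cu⁺]^3 / ([NO₃⁻]·[H⁺]^4); log Q = 0.911.
E = E° − (0.0592/n) log Q = +0.40 − (0.0592/3)(0.911) = +0.382 V.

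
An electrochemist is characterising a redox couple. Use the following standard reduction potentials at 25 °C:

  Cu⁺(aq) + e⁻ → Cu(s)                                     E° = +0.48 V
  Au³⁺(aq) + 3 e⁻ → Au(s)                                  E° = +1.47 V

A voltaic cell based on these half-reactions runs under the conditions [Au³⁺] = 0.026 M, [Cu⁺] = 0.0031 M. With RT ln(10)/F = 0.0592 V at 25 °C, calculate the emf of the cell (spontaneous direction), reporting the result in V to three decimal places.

Au³⁺/Au is the cathode (higher E°), Cu⁺/Cu the anode: E°cell = +1.47 − (+0.48) = +0.99 V, n = 3.
Overall: Au³⁺(aq) + 3 Cu(s) → Au(s) + 3 Cu⁺(aq)
Q = [Cu⁺]^3 / ([Au³⁺]); log Q = -5.941.
E = E° − (0.0592/n) log Q = +0.99 − (0.0592/3)(-5.941) = +1.107 V.

+1.107 V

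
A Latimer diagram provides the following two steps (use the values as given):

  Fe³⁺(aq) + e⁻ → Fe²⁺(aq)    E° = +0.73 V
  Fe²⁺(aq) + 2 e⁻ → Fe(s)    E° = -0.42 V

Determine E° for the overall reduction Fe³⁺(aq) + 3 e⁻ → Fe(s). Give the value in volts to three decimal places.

Standard free energies of sequential steps add: ΔG°₃ = ΔG°₁ + ΔG°₂, so n₃E°₃ = n₁E°₁ + n₂E°₂.
E°₃ = (1×+0.73 + 2×-0.42) / 3 = (-0.110) / 3 = -0.037 V.
E° values themselves are not directly additive — weighting by electron count is essential.

-0.037 V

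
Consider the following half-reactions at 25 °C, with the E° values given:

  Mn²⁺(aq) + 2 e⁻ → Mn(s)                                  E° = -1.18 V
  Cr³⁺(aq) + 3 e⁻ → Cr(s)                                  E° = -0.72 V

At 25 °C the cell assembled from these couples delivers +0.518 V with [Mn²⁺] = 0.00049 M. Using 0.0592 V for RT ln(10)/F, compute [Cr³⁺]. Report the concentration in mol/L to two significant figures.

0.0094 M

Cr³⁺/Cr is the cathode, Mn²⁺/Mn the anode: E°cell = +0.46 V, n = 6.
Overall reaction: 2 Cr³⁺(aq) + 3 Mn(s) → 2 Cr(s) + 3 Mn²⁺(aq); Q = [Mn²⁺]^3/[Cr³⁺]^2.
From E = E° − (0.0592/n) log Q: log Q = (E° − E)·n/0.0592 = (+0.46 − (+0.518))·6/0.0592 = -5.8784.
So 2·log[Cr³⁺] = 3·log(0.00049) − log Q = -9.9294 − (-5.8784) = -4.0510; log[Cr³⁺] = -4.0510 / 2 = -2.0255; [Cr³⁺] = 10^(-2.0255) ≈ 0.0094 M.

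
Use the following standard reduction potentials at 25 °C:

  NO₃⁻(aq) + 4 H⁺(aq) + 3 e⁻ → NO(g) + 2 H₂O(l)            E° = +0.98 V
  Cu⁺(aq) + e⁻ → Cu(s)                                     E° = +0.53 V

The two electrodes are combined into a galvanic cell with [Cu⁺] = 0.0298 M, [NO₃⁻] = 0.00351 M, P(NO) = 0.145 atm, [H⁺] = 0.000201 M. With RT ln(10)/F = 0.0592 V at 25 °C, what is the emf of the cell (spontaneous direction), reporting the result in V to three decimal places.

+0.217 V

NO₃⁻/NO is the cathode (higher E°), Cu⁺/Cu the anode: E°cell = +0.98 − (+0.53) = +0.45 V, n = 3.
Overall: NO₃⁻(aq) + 4 H⁺(aq) + 3 Cu(s) → NO(g) + 2 H₂O(l) + 3 Cu⁺(aq)
Q = P(NO)·[Cu⁺]^3 / ([NO₃⁻]·[H⁺]^4); log Q = 11.826.
E = E° − (0.0592/n) log Q = +0.45 − (0.0592/3)(11.826) = +0.217 V.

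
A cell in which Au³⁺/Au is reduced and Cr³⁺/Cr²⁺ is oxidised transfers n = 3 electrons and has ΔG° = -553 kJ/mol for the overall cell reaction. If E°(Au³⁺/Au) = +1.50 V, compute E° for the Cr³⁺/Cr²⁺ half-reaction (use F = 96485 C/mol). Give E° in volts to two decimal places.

-0.41 V

E°cell = −ΔG°/(nF) = −(-553×10³)/((3)(96485)) = +1.910 V.
Since Au³⁺/Au is the cathode and Cr³⁺/Cr²⁺ the anode, E°cell = E°(Au³⁺/Au) − E°(Cr³⁺/Cr²⁺).
So E°(Cr³⁺/Cr²⁺) = E°(Au³⁺/Au) − E°cell = (+1.50) − (+1.910) = -0.41 V.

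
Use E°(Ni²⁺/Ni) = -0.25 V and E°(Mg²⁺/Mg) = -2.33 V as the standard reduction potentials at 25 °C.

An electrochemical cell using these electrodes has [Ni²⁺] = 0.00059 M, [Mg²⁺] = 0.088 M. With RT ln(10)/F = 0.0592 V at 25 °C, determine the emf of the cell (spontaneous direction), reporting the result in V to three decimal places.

+2.016 V

Ni²⁺/Ni is the cathode (higher E°), Mg²⁺/Mg the anode: E°cell = -0.25 − (-2.33) = +2.08 V, n = 2.
Overall: Ni²⁺(aq) + Mg(s) → Ni(s) + Mg²⁺(aq)
Q = [Mg²⁺] / ([Ni²⁺]); log Q = 2.174.
E = E° − (0.0592/n) log Q = +2.08 − (0.0592/2)(2.174) = +2.016 V.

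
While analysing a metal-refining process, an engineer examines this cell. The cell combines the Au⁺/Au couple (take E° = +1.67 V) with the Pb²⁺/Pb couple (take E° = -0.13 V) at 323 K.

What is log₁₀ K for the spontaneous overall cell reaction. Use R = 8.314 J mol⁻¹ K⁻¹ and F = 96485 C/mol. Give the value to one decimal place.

Cathode: Au⁺/Au; anode: Pb²⁺/Pb. E°cell = (+1.67) − (-0.13) = +1.80 V, with n = 2.
ΔG° = −nFE° = −RT ln K, so ln K = nFE°/(RT) = (2)(96485)(+1.80) / ((8.314)(323)) = 129.345.
log₁₀ K = 129.345 / ln 10 = 56.2.

56.2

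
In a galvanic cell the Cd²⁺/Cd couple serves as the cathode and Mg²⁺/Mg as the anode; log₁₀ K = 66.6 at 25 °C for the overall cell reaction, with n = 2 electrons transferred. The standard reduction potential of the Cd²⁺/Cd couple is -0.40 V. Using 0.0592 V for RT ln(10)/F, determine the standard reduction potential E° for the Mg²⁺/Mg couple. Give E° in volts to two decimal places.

-2.37 V

E°cell = (0.0592/n)·log K = (0.0592/2)(66.6) = +1.971 V.
Since Cd²⁺/Cd is the cathode and Mg²⁺/Mg the anode, E°cell = E°(Cd²⁺/Cd) − E°(Mg²⁺/Mg).
So E°(Mg²⁺/Mg) = E°(Cd²⁺/Cd) − E°cell = (-0.40) − (+1.971) = -2.37 V.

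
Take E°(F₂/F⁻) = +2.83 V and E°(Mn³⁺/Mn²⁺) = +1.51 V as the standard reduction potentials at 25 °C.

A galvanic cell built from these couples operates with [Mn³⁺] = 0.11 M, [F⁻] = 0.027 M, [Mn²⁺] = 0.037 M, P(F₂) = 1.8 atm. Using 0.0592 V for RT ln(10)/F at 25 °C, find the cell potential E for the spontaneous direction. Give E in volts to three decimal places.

F₂/F⁻ is the cathode (higher E°), Mn³⁺/Mn²⁺ the anode: E°cell = +2.83 − (+1.51) = +1.32 V, n = 2.
Overall: F₂(g) + 2 Mn²⁺(aq) → 2 F⁻(aq) + 2 Mn³⁺(aq)
Q = [F⁻]^2·[Mn³⁺]^2 / (P(F₂)·[Mn²⁺]^2); log Q = -2.446.
E = E° − (0.0592/n) log Q = +1.32 − (0.0592/2)(-2.446) = +1.392 V.

+1.392 V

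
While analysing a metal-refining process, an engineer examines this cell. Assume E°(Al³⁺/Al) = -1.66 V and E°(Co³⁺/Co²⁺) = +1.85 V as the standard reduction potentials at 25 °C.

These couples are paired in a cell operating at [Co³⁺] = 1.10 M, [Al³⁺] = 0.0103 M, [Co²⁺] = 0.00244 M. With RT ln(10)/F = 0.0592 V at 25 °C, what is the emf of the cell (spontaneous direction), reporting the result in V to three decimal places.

Co³⁺/Co²⁺ is the cathode (higher E°), Al³⁺/Al the anode: E°cell = +1.85 − (-1.66) = +3.51 V, n = 3.
Overall: 3 Co³⁺(aq) + Al(s) → 3 Co²⁺(aq) + Al³⁺(aq)
Q = [Co²⁺]^3·[Al³⁺] / ([Co³⁺]^3); log Q = -9.949.
E = E° − (0.0592/n) log Q = +3.51 − (0.0592/3)(-9.949) = +3.706 V.

+3.706 V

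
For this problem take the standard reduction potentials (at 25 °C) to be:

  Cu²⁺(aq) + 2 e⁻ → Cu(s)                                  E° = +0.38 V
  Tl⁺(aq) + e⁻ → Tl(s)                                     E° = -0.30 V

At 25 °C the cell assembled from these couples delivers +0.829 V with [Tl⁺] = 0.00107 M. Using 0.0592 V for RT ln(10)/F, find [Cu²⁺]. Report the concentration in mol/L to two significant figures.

Cu²⁺/Cu is the cathode, Tl⁺/Tl the anode: E°cell = +0.68 V, n = 2.
Overall reaction: Cu²⁺(aq) + 2 Tl(s) → Cu(s) + 2 Tl⁺(aq); Q = [Tl⁺]^2/[Cu²⁺]^1.
From E = E° − (0.0592/n) log Q: log Q = (E° − E)·n/0.0592 = (+0.68 − (+0.829))·2/0.0592 = -5.0338.
So 1·log[Cu²⁺] = 2·log(0.00107) − log Q = -5.9412 − (-5.0338) = -0.9074; [Cu²⁺] = 10^(-0.9074) ≈ 0.12 M.

0.12 M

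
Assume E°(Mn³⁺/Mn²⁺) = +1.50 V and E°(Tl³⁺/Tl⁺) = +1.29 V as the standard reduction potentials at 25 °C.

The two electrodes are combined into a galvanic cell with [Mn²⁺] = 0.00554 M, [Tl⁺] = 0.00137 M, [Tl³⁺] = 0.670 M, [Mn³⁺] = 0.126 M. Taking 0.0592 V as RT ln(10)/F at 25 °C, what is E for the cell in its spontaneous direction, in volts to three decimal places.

Mn³⁺/Mn²⁺ is the cathode (higher E°), Tl³⁺/Tl⁺ the anode: E°cell = +1.50 − (+1.29) = +0.21 V, n = 2.
Overall: 2 Mn³⁺(aq) + Tl⁺(aq) → 2 Mn²⁺(aq) + Tl³⁺(aq)
Q = [Mn²⁺]^2·[Tl³⁺] / ([Mn³⁺]^2·[Tl⁺]); log Q = -0.024.
E = E° − (0.0592/n) log Q = +0.21 − (0.0592/2)(-0.024) = +0.211 V.

+0.211 V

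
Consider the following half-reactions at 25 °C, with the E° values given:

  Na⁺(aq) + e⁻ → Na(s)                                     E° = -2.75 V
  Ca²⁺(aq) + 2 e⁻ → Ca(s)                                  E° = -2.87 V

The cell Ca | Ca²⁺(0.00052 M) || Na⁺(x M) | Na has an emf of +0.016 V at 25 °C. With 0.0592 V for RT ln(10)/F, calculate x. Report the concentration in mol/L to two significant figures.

Na⁺/Na is the cathode, Ca²⁺/Ca the anode: E°cell = +0.12 V, n = 2.
Overall reaction: 2 Na⁺(aq) + Ca(s) → 2 Na(s) + Ca²⁺(aq); Q = [Ca²⁺]^1/[Na⁺]^2.
From E = E° − (0.0592/n) log Q: log Q = (E° − E)·n/0.0592 = (+0.12 − (+0.016))·2/0.0592 = 3.5135.
So 2·log[Na⁺] = 1·log(0.00052) − log Q = -3.2840 − (3.5135) = -6.7975; log[Na⁺] = -6.7975 / 2 = -3.3988; [Na⁺] = 10^(-3.3988) ≈ 0.00040 M.

0.00040 M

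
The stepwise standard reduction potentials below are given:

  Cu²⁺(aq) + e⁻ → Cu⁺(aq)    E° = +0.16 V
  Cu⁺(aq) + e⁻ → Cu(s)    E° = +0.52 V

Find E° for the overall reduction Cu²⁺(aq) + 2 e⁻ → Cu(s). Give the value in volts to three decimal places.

+0.340 V

Since ΔG° = −nFE° is additive over sequential reductions, n₃E°₃ = n₁E°₁ + n₂E°₂.
E°₃ = (1×+0.16 + 1×+0.52) / 2 = (+0.680) / 2 = +0.340 V.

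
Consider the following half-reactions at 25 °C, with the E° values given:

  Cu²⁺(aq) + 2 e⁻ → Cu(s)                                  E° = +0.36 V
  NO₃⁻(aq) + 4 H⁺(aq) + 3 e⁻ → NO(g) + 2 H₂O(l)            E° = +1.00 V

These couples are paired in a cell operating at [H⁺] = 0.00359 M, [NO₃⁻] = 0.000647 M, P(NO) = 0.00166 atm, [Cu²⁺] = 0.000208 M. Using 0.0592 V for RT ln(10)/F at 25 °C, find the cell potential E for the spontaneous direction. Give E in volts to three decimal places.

NO₃⁻/NO is the cathode (higher E°), Cu²⁺/Cu the anode: E°cell = +1.00 − (+0.36) = +0.64 V, n = 6.
Overall: 2 NO₃⁻(aq) + 8 H⁺(aq) + 3 Cu(s) → 2 NO(g) + 4 H₂O(l) + 3 Cu²⁺(aq)
Q = P(NO)^2·[Cu²⁺]^3 / ([NO₃⁻]^2·[H⁺]^8); log Q = 9.332.
E = E° − (0.0592/n) log Q = +0.64 − (0.0592/6)(9.332) = +0.548 V.

+0.548 V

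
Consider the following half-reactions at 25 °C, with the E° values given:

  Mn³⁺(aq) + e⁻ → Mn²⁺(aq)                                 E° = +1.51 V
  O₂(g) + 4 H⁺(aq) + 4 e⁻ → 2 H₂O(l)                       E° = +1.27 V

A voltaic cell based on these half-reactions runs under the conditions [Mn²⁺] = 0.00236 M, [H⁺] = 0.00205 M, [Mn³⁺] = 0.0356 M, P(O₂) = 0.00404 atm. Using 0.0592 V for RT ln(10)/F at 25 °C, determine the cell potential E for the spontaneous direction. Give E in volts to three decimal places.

Mn³⁺/Mn²⁺ is the cathode (higher E°), O₂/H₂O the anode: E°cell = +1.51 − (+1.27) = +0.24 V, n = 4.
Overall: 4 Mn³⁺(aq) + 2 H₂O(l) → 4 Mn²⁺(aq) + O₂(g) + 4 H⁺(aq)
Q = [Mn²⁺]^4·P(O₂)·[H⁺]^4 / ([Mn³⁺]^4); log Q = -17.861.
E = E° − (0.0592/n) log Q = +0.24 − (0.0592/4)(-17.861) = +0.504 V.

+0.504 V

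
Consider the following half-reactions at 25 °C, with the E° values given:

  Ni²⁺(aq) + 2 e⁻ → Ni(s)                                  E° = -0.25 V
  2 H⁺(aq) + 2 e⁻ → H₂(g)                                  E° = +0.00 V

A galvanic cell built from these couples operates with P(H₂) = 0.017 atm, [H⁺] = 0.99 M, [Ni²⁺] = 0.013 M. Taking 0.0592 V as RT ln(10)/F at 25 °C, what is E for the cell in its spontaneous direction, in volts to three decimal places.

+0.358 V

H⁺/H₂ is the cathode (higher E°), Ni²⁺/Ni the anode: E°cell = +0.00 − (-0.25) = +0.25 V, n = 2.
Overall: 2 H⁺(aq) + Ni(s) → H₂(g) + Ni²⁺(aq)
Q = P(H₂)·[Ni²⁺] / ([H⁺]^2); log Q = -3.647.
E = E° − (0.0592/n) log Q = +0.25 − (0.0592/2)(-3.647) = +0.358 V.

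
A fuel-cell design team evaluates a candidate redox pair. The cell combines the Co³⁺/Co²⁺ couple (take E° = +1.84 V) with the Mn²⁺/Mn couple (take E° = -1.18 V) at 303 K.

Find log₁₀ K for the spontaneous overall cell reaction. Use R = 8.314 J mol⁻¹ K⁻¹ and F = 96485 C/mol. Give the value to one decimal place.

100.5

Cathode: Co³⁺/Co²⁺; anode: Mn²⁺/Mn. E°cell = (+1.84) − (-1.18) = +3.02 V, with n = 2.
ΔG° = −nFE° = −RT ln K, so ln K = nFE°/(RT) = (2)(96485)(+3.02) / ((8.314)(303)) = 231.336.
log₁₀ K = 231.336 / ln 10 = 100.5.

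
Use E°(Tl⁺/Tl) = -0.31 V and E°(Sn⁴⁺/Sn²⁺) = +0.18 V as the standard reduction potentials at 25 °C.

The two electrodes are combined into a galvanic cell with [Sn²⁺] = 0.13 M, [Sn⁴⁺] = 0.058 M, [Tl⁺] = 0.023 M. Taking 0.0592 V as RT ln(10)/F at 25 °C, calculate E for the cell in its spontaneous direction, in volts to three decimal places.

+0.577 V

Sn⁴⁺/Sn²⁺ is the cathode (higher E°), Tl⁺/Tl the anode: E°cell = +0.18 − (-0.31) = +0.49 V, n = 2.
Overall: Sn⁴⁺(aq) + 2 Tl(s) → Sn²⁺(aq) + 2 Tl⁺(aq)
Q = [Sn²⁺]·[Tl⁺]^2 / ([Sn⁴⁺]); log Q = -2.926.
E = E° − (0.0592/n) log Q = +0.49 − (0.0592/2)(-2.926) = +0.577 V.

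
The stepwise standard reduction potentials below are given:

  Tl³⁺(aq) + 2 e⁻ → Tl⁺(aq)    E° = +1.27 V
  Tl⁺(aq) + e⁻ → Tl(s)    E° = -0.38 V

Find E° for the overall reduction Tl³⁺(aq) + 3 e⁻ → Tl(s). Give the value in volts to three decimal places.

Standard free energies of sequential steps add: ΔG°₃ = ΔG°₁ + ΔG°₂, so n₃E°₃ = n₁E°₁ + n₂E°₂.
E°₃ = (2×+1.27 + 1×-0.38) / 3 = (+2.160) / 3 = +0.720 V.

+0.720 V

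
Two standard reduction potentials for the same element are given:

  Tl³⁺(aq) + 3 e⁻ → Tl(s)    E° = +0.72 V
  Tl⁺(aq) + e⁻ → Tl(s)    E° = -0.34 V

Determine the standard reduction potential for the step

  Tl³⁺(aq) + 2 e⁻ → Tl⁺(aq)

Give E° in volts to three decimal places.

Sequential free energies add, so n₃E°₃ = n₁E°₁ + n₂E°₂.
With n₃ = 3, and the known step contributing 1×(-0.34) V, the unknown satisfies 2·E° = 3×(+0.72) − 1×(-0.34) = +2.500.
E° = +2.500 / 2 = +1.250 V.

+1.250 V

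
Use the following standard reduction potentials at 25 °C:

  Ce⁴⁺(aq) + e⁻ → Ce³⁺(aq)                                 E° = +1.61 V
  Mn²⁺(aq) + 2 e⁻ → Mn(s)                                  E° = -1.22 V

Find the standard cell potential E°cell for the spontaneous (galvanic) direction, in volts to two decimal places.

+2.83 V

The Ce⁴⁺/Ce³⁺ couple has the higher reduction potential, so it is the cathode; Mn²⁺/Mn is oxidised at the anode.
E°cell = E°(cathode) − E°(anode) = (+1.61) − (-1.22) = +2.83 V.
Since E°cell > 0, the reaction is spontaneous under standard conditions.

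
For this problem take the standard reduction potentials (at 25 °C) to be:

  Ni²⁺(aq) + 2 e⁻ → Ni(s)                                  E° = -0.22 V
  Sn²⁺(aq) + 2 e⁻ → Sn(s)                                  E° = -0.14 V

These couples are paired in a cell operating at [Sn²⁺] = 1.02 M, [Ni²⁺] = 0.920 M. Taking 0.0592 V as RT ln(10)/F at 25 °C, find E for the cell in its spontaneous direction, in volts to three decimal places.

+0.081 V

Sn²⁺/Sn is the cathode (higher E°), Ni²⁺/Ni the anode: E°cell = -0.14 − (-0.22) = +0.08 V, n = 2.
Overall: Sn²⁺(aq) + Ni(s) → Sn(s) + Ni²⁺(aq)
Q = [Ni²⁺] / ([Sn²⁺]); log Q = -0.045.
E = E° − (0.0592/n) log Q = +0.08 − (0.0592/2)(-0.045) = +0.081 V.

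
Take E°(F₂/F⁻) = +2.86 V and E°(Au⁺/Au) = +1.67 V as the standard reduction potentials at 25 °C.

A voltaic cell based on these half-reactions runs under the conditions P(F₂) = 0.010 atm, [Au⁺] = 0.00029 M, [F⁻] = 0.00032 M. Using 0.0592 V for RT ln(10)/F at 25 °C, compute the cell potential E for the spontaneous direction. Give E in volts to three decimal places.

F₂/F⁻ is the cathode (higher E°), Au⁺/Au the anode: E°cell = +2.86 − (+1.67) = +1.19 V, n = 2.
Overall: F₂(g) + 2 Au(s) → 2 F⁻(aq) + 2 Au⁺(aq)
Q = [F⁻]^2·[Au⁺]^2 / (P(F₂)); log Q = -12.065.
E = E° − (0.0592/n) log Q = +1.19 − (0.0592/2)(-12.065) = +1.547 V.

+1.547 V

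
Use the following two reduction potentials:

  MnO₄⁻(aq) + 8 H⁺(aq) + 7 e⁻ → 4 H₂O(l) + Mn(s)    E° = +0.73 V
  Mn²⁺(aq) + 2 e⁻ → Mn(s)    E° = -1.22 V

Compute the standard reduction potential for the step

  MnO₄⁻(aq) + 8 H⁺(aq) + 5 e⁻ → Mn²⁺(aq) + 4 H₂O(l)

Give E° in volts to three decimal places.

+1.510 V

Sequential free energies add, so n₃E°₃ = n₁E°₁ + n₂E°₂.
With n₃ = 7, and the known step contributing 2×(-1.22) V, the unknown satisfies 5·E° = 7×(+0.73) − 2×(-1.22) = +7.550.
E° = +7.550 / 5 = +1.510 V.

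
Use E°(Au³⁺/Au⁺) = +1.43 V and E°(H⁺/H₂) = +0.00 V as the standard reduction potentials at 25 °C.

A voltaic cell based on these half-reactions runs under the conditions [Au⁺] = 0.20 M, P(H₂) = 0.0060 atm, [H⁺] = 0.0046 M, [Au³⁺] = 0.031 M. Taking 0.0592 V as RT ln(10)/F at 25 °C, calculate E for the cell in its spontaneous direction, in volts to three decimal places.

+1.479 V

Au³⁺/Au⁺ is the cathode (higher E°), H⁺/H₂ the anode: E°cell = +1.43 − (+0.00) = +1.43 V, n = 2.
Overall: Au³⁺(aq) + H₂(g) → Au⁺(aq) + 2 H⁺(aq)
Q = [Au⁺]·[H⁺]^2 / ([Au³⁺]·P(H₂)); log Q = -1.643.
E = E° − (0.0592/n) log Q = +1.43 − (0.0592/2)(-1.643) = +1.479 V.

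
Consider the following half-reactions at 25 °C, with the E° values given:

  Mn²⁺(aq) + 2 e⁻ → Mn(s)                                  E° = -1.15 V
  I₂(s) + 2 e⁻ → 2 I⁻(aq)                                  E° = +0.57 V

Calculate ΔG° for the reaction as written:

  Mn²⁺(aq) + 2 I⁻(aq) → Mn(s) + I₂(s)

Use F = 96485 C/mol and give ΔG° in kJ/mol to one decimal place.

As written, Mn²⁺/Mn is reduced (cathode) and I₂/I⁻ is oxidised (anode), so E°cell = (-1.15) − (+0.57) = -1.72 V.
Balancing electrons gives n = 2.
ΔG° = −nFE° = −(2)(96485)(-1.72) = 331,908 J = +331.9 kJ/mol.

+331.9 kJ/mol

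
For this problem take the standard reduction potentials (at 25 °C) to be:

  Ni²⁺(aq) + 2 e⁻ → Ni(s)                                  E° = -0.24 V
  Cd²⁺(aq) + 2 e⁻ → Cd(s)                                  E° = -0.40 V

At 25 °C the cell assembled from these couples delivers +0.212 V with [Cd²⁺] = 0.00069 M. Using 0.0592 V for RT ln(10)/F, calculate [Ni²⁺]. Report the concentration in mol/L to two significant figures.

Ni²⁺/Ni is the cathode, Cd²⁺/Cd the anode: E°cell = +0.16 V, n = 2.
Overall reaction: Ni²⁺(aq) + Cd(s) → Ni(s) + Cd²⁺(aq); Q = [Cd²⁺]^1/[Ni²⁺]^1.
From E = E° − (0.0592/n) log Q: log Q = (E° − E)·n/0.0592 = (+0.16 − (+0.212))·2/0.0592 = -1.7568.
So 1·log[Ni²⁺] = 1·log(0.00069) − log Q = -3.1612 − (-1.7568) = -1.4044; [Ni²⁺] = 10^(-1.4044) ≈ 0.039 M.

0.039 M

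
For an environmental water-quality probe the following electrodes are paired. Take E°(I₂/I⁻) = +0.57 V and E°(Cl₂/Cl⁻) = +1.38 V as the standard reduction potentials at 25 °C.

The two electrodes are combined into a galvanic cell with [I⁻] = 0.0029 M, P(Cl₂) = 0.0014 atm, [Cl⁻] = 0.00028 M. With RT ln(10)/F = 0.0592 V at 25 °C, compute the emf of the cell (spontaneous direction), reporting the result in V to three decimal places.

Cl₂/Cl⁻ is the cathode (higher E°), I₂/I⁻ the anode: E°cell = +1.38 − (+0.57) = +0.81 V, n = 2.
Overall: Cl₂(g) + 2 I⁻(aq) → 2 Cl⁻(aq) + I₂(s)
Q = [Cl⁻]^2 / (P(Cl₂)·[I⁻]^2); log Q = 0.823.
E = E° − (0.0592/n) log Q = +0.81 − (0.0592/2)(0.823) = +0.786 V.

+0.786 V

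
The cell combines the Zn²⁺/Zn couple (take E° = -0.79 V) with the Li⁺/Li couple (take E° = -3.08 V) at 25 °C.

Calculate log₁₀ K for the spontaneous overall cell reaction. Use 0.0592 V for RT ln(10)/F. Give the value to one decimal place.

77.4

Cathode: Zn²⁺/Zn; anode: Li⁺/Li. E°cell = +2.29 V, n = 2.
log K = nE°cell / 0.0592 = (2)(+2.29) / 0.0592 = 77.4.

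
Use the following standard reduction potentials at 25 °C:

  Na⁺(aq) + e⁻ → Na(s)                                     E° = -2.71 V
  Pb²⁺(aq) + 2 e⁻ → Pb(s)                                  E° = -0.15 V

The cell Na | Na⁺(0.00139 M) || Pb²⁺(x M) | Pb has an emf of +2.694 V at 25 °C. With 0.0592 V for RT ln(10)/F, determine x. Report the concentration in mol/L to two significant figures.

0.065 M

Pb²⁺/Pb is the cathode, Na⁺/Na the anode: E°cell = +2.56 V, n = 2.
Overall reaction: Pb²⁺(aq) + 2 Na(s) → Pb(s) + 2 Na⁺(aq); Q = [Na⁺]^2/[Pb²⁺]^1.
From E = E° − (0.0592/n) log Q: log Q = (E° − E)·n/0.0592 = (+2.56 − (+2.694))·2/0.0592 = -4.5270.
So 1·log[Pb²⁺] = 2·log(0.00139) − log Q = -5.7140 − (-4.5270) = -1.1870; [Pb²⁺] = 10^(-1.1870) ≈ 0.065 M.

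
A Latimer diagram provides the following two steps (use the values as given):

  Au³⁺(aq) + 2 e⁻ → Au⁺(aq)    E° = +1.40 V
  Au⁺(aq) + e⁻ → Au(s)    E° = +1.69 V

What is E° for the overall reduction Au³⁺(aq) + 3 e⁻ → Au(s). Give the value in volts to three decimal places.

+1.497 V

Adding the free-energy changes (−nFE°) of the two steps gives −n₃FE°₃ = −n₁FE°₁ − n₂FE°₂.
E°₃ = (2×+1.40 + 1×+1.69) / 3 = (+4.490) / 3 = +1.497 V.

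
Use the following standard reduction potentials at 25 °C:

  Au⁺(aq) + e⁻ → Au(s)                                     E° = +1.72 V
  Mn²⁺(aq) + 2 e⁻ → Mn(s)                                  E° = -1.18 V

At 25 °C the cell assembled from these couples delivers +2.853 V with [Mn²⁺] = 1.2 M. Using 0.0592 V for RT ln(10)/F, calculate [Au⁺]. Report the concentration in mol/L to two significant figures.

0.18 M

Au⁺/Au is the cathode, Mn²⁺/Mn the anode: E°cell = +2.90 V, n = 2.
Overall reaction: 2 Au⁺(aq) + Mn(s) → 2 Au(s) + Mn²⁺(aq); Q = [Mn²⁺]^1/[Au⁺]^2.
From E = E° − (0.0592/n) log Q: log Q = (E° − E)·n/0.0592 = (+2.90 − (+2.853))·2/0.0592 = 1.5878.
So 2·log[Au⁺] = 1·log(1.2) − log Q = 0.0792 − (1.5878) = -1.5086; log[Au⁺] = -1.5086 / 2 = -0.7543; [Au⁺] = 10^(-0.7543) ≈ 0.18 M.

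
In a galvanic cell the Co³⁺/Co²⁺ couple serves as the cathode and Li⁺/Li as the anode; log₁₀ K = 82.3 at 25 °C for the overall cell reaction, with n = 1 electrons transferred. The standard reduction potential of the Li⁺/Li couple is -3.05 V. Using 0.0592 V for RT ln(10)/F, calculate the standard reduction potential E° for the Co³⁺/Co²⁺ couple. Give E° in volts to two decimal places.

+1.82 V

E°cell = (0.0592/n)·log K = (0.0592/1)(82.3) = +4.872 V.
Since Co³⁺/Co²⁺ is the cathode and Li⁺/Li the anode, E°cell = E°(Co³⁺/Co²⁺) − E°(Li⁺/Li).
So E°(Co³⁺/Co²⁺) = E°cell + E°(Li⁺/Li) = +4.872 + (-3.05) = +1.82 V.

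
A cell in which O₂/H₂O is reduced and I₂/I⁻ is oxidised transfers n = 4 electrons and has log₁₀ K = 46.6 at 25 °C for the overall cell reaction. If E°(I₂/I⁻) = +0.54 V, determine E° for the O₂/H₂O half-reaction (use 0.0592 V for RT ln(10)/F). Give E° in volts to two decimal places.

E°cell = (0.0592/n)·log K = (0.0592/4)(46.6) = +0.690 V.
Since O₂/H₂O is the cathode and I₂/I⁻ the anode, E°cell = E°(O₂/H₂O) − E°(I₂/I⁻).
So E°(O₂/H₂O) = E°cell + E°(I₂/I⁻) = +0.690 + (+0.54) = +1.23 V.

+1.23 V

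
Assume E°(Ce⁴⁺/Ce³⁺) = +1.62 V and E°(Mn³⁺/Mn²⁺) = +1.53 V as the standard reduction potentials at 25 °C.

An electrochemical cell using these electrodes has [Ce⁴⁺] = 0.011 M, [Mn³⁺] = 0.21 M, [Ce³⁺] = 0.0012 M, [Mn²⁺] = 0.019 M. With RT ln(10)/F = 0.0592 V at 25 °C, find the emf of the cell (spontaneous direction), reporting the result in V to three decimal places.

+0.085 V

Ce⁴⁺/Ce³⁺ is the cathode (higher E°), Mn³⁺/Mn²⁺ the anode: E°cell = +1.62 − (+1.53) = +0.09 V, n = 1.
Overall: Ce⁴⁺(aq) + Mn²⁺(aq) → Ce³⁺(aq) + Mn³⁺(aq)
Q = [Ce³⁺]·[Mn³⁺] / ([Ce⁴⁺]·[Mn²⁺]); log Q = 0.081.
E = E° − (0.0592/n) log Q = +0.09 − (0.0592/1)(0.081) = +0.085 V.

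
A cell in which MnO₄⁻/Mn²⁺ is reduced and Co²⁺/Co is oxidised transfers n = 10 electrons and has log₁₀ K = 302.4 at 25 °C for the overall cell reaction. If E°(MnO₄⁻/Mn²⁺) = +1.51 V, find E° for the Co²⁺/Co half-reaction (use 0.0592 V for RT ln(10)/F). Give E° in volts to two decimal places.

-0.28 V

E°cell = (0.0592/n)·log K = (0.0592/10)(302.4) = +1.790 V.
Since MnO₄⁻/Mn²⁺ is the cathode and Co²⁺/Co the anode, E°cell = E°(MnO₄⁻/Mn²⁺) − E°(Co²⁺/Co).
So E°(Co²⁺/Co) = E°(MnO₄⁻/Mn²⁺) − E°cell = (+1.51) − (+1.790) = -0.28 V.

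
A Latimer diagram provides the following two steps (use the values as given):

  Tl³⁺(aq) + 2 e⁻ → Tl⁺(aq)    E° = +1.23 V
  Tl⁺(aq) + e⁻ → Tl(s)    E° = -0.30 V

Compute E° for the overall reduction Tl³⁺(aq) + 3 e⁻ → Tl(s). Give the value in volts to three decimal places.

+0.720 V

Adding the free-energy changes (−nFE°) of the two steps gives −n₃FE°₃ = −n₁FE°₁ − n₂FE°₂.
E°₃ = (2×+1.23 + 1×-0.30) / 3 = (+2.160) / 3 = +0.720 V.
E° values themselves are not directly additive — weighting by electron count is essential.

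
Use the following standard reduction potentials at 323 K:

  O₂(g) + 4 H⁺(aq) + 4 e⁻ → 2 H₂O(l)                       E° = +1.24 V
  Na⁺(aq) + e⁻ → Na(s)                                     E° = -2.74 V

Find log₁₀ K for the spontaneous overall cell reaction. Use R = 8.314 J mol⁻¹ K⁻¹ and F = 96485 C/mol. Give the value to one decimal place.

248.4

Cathode: O₂/H₂O; anode: Na⁺/Na. E°cell = (+1.24) − (-2.74) = +3.98 V, with n = 4.
ΔG° = −nFE° = −RT ln K, so ln K = nFE°/(RT) = (4)(96485)(+3.98) / ((8.314)(323)) = 571.992.
log₁₀ K = 571.992 / ln 10 = 248.4.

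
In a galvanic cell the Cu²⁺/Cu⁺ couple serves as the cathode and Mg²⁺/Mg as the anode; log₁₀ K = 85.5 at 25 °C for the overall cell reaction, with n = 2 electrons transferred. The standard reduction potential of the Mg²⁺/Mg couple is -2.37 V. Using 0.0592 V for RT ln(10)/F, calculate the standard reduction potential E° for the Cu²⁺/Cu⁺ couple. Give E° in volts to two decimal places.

+0.16 V

E°cell = (0.0592/n)·log K = (0.0592/2)(85.5) = +2.531 V.
Since Cu²⁺/Cu⁺ is the cathode and Mg²⁺/Mg the anode, E°cell = E°(Cu²⁺/Cu⁺) − E°(Mg²⁺/Mg).
So E°(Cu²⁺/Cu⁺) = E°cell + E°(Mg²⁺/Mg) = +2.531 + (-2.37) = +0.16 V.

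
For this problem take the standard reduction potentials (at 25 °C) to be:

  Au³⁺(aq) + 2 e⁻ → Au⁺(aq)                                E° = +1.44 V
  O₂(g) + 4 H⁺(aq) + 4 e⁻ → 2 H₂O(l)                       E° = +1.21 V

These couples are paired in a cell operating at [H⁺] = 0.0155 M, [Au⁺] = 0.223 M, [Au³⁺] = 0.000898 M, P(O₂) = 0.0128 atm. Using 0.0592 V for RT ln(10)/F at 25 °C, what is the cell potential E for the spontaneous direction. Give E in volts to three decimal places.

Au³⁺/Au⁺ is the cathode (higher E°), O₂/H₂O the anode: E°cell = +1.44 − (+1.21) = +0.23 V, n = 4.
Overall: 2 Au³⁺(aq) + 2 H₂O(l) → 2 Au⁺(aq) + O₂(g) + 4 H⁺(aq)
Q = [Au⁺]^2·P(O₂)·[H⁺]^4 / ([Au³⁺]^2); log Q = -4.341.
E = E° − (0.0592/n) log Q = +0.23 − (0.0592/4)(-4.341) = +0.294 V.

+0.294 V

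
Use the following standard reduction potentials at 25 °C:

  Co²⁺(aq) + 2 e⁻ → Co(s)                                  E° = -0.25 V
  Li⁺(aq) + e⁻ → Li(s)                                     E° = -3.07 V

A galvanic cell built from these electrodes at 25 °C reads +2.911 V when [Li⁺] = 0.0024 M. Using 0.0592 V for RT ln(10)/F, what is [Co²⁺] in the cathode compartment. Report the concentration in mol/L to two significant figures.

Co²⁺/Co is the cathode, Li⁺/Li the anode: E°cell = +2.82 V, n = 2.
Overall reaction: Co²⁺(aq) + 2 Li(s) → Co(s) + 2 Li⁺(aq); Q = [Li⁺]^2/[Co²⁺]^1.
From E = E° − (0.0592/n) log Q: log Q = (E° − E)·n/0.0592 = (+2.82 − (+2.911))·2/0.0592 = -3.0743.
So 1·log[Co²⁺] = 2·log(0.0024) − log Q = -5.2396 − (-3.0743) = -2.1653; [Co²⁺] = 10^(-2.1653) ≈ 0.0068 M.

0.0068 M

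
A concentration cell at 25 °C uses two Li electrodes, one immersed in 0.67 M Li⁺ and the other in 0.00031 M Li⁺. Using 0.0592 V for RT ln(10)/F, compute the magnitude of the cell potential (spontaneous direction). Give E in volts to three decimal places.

+0.197 V

For a concentration cell E°cell = 0. The 0.67 M side is the cathode (reduction is favoured where [Li⁺] is higher).
With n = 1, E = −(0.0592/1) log([Li⁺]ₐₙ/[Li⁺]꜀ₐₜ) = −(0.0592/1) log(0.00031/0.67) = −(0.0592/1)(-3.335) = +0.197 V.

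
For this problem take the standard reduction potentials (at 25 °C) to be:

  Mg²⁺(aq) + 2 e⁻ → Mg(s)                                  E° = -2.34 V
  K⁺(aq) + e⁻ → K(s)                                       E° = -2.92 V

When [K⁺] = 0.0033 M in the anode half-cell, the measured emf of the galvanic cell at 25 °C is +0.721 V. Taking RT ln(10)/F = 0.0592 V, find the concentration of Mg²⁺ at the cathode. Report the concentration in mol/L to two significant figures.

0.63 M

Mg²⁺/Mg is the cathode, K⁺/K the anode: E°cell = +0.58 V, n = 2.
Overall reaction: Mg²⁺(aq) + 2 K(s) → Mg(s) + 2 K⁺(aq); Q = [K⁺]^2/[Mg²⁺]^1.
From E = E° − (0.0592/n) log Q: log Q = (E° − E)·n/0.0592 = (+0.58 − (+0.721))·2/0.0592 = -4.7635.
So 1·log[Mg²⁺] = 2·log(0.0033) − log Q = -4.9630 − (-4.7635) = -0.1995; [Mg²⁺] = 10^(-0.1995) ≈ 0.63 M.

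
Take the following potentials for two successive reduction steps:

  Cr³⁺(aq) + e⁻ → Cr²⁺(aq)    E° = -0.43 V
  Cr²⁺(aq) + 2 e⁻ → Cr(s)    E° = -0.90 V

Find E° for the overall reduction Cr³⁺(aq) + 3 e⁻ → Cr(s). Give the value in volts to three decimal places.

-0.743 V

Standard free energies of sequential steps add: ΔG°₃ = ΔG°₁ + ΔG°₂, so n₃E°₃ = n₁E°₁ + n₂E°₂.
E°₃ = (1×-0.43 + 2×-0.90) / 3 = (-2.230) / 3 = -0.743 V.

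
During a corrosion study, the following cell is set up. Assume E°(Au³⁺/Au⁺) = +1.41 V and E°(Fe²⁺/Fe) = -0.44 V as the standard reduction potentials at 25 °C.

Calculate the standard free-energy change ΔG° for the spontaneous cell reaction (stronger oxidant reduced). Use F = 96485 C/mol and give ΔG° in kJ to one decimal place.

Au³⁺/Au⁺ (E° = +1.41 V) is the cathode; Fe²⁺/Fe (E° = -0.44 V) is the anode, so E°cell = +1.85 V.
Balancing electrons gives n = 2 (lcm of 2 and 2).
ΔG° = −nFE° = −(2)(96485)(+1.85) = -356,994 J = -357.0 kJ.

-357.0 kJ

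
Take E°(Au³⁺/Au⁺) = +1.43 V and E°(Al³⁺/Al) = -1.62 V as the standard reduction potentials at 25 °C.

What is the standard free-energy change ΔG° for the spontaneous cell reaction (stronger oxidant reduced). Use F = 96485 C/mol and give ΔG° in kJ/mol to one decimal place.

-1765.7 kJ/mol

Au³⁺/Au⁺ (E° = +1.43 V) is the cathode; Al³⁺/Al (E° = -1.62 V) is the anode, so E°cell = +3.05 V.
Balancing electrons gives n = 6 (lcm of 2 and 3).
ΔG° = −nFE° = −(6)(96485)(+3.05) = -1,765,676 J = -1765.7 kJ/mol.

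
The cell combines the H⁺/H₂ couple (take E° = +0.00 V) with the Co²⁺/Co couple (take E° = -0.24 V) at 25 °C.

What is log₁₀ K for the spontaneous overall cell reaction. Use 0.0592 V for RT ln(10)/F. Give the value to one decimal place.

Cathode: H⁺/H₂; anode: Co²⁺/Co. E°cell = +0.24 V, n = 2.
log K = nE°cell / 0.0592 = (2)(+0.24) / 0.0592 = 8.1.

8.1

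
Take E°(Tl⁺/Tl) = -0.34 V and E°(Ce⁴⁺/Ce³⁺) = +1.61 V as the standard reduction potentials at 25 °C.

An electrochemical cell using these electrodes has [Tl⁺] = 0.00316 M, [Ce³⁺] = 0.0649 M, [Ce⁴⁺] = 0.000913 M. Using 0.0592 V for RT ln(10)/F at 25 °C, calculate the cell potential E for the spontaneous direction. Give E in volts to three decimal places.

Ce⁴⁺/Ce³⁺ is the cathode (higher E°), Tl⁺/Tl the anode: E°cell = +1.61 − (-0.34) = +1.95 V, n = 1.
Overall: Ce⁴⁺(aq) + Tl(s) → Ce³⁺(aq) + Tl⁺(aq)
Q = [Ce³⁺]·[Tl⁺] / ([Ce⁴⁺]); log Q = -0.649.
E = E° − (0.0592/n) log Q = +1.95 − (0.0592/1)(-0.649) = +1.988 V.

+1.988 V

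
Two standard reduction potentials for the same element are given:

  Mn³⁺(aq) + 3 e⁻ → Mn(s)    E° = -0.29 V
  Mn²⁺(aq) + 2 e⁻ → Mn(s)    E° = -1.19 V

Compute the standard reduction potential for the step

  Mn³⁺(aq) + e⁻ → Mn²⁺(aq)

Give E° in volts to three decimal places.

Sequential free energies add, so n₃E°₃ = n₁E°₁ + n₂E°₂.
With n₃ = 3, and the known step contributing 2×(-1.19) V, the unknown satisfies 1·E° = 3×(-0.29) − 2×(-1.19) = +1.510.
E° = +1.510 / 1 = +1.510 V.

+1.510 V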